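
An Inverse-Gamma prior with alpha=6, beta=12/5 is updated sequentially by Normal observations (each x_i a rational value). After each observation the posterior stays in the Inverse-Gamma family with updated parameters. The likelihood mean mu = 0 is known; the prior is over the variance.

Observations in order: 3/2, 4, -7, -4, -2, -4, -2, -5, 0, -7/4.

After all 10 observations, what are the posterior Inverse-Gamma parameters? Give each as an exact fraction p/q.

obs 1: x=3/2 → posterior Inverse-Gamma(13/2, 141/40)
obs 2: x=4 → posterior Inverse-Gamma(7, 461/40)
obs 3: x=-7 → posterior Inverse-Gamma(15/2, 1441/40)
obs 4: x=-4 → posterior Inverse-Gamma(8, 1761/40)
obs 5: x=-2 → posterior Inverse-Gamma(17/2, 1841/40)
obs 6: x=-4 → posterior Inverse-Gamma(9, 2161/40)
obs 7: x=-2 → posterior Inverse-Gamma(19/2, 2241/40)
obs 8: x=-5 → posterior Inverse-Gamma(10, 2741/40)
obs 9: x=0 → posterior Inverse-Gamma(21/2, 2741/40)
obs 10: x=-7/4 → posterior Inverse-Gamma(11, 11209/160)

alpha=11, beta=11209/160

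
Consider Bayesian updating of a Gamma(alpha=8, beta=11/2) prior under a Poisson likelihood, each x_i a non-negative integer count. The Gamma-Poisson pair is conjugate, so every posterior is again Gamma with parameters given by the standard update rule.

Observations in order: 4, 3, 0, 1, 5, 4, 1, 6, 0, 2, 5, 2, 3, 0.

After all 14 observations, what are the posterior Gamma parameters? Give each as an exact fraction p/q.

obs 1: x=4 → posterior Gamma(12, 13/2)
obs 2: x=3 → posterior Gamma(15, 15/2)
obs 3: x=0 → posterior Gamma(15, 17/2)
obs 4: x=1 → posterior Gamma(16, 19/2)
obs 5: x=5 → posterior Gamma(21, 21/2)
obs 6: x=4 → posterior Gamma(25, 23/2)
obs 7: x=1 → posterior Gamma(26, 25/2)
obs 8: x=6 → posterior Gamma(32, 27/2)
obs 9: x=0 → posterior Gamma(32, 29/2)
obs 10: x=2 → posterior Gamma(34, 31/2)
obs 11: x=5 → posterior Gamma(39, 33/2)
obs 12: x=2 → posterior Gamma(41, 35/2)
obs 13: x=3 → posterior Gamma(44, 37/2)
obs 14: x=0 → posterior Gamma(44, 39/2)

alpha=44, beta=39/2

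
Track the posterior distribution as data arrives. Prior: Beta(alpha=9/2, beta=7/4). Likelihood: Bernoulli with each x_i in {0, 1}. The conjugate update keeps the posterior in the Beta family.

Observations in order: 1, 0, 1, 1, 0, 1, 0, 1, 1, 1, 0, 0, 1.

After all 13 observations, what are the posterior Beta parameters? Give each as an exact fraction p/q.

obs 1: x=1 → posterior Beta(11/2, 7/4)
obs 2: x=0 → posterior Beta(11/2, 11/4)
obs 3: x=1 → posterior Beta(13/2, 11/4)
obs 4: x=1 → posterior Beta(15/2, 11/4)
obs 5: x=0 → posterior Beta(15/2, 15/4)
obs 6: x=1 → posterior Beta(17/2, 15/4)
obs 7: x=0 → posterior Beta(17/2, 19/4)
obs 8: x=1 → posterior Beta(19/2, 19/4)
obs 9: x=1 → posterior Beta(21/2, 19/4)
obs 10: x=1 → posterior Beta(23/2, 19/4)
obs 11: x=0 → posterior Beta(23/2, 23/4)
obs 12: x=0 → posterior Beta(23/2, 27/4)
obs 13: x=1 → posterior Beta(25/2, 27/4)

alpha=25/2, beta=27/4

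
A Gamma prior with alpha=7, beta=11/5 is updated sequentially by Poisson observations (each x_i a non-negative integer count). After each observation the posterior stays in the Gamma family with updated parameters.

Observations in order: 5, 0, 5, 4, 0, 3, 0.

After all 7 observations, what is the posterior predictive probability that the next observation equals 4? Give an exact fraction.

3273266263204574369295711516889990037504000000/24021557720915132929445299330876645378365896163

obs 1: x=5 → posterior Gamma(12, 16/5)
obs 2: x=0 → posterior Gamma(12, 21/5)
obs 3: x=5 → posterior Gamma(17, 26/5)
obs 4: x=4 → posterior Gamma(21, 31/5)
obs 5: x=0 → posterior Gamma(21, 36/5)
obs 6: x=3 → posterior Gamma(24, 41/5)
obs 7: x=0 → posterior Gamma(24, 46/5)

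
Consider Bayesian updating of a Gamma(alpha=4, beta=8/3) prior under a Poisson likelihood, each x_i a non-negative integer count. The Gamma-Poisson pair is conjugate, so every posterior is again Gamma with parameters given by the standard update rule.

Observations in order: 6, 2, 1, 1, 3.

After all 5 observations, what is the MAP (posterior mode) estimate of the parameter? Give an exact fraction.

48/23

obs 1: x=6 → posterior Gamma(10, 11/3)
obs 2: x=2 → posterior Gamma(12, 14/3)
obs 3: x=1 → posterior Gamma(13, 17/3)
obs 4: x=1 → posterior Gamma(14, 20/3)
obs 5: x=3 → posterior Gamma(17, 23/3)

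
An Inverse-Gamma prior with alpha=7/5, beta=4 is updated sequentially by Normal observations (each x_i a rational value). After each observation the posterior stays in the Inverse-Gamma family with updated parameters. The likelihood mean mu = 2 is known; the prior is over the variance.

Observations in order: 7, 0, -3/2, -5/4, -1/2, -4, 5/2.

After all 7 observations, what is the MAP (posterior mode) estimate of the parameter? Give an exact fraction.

obs 1: x=7 → posterior Inverse-Gamma(19/10, 33/2)
obs 2: x=0 → posterior Inverse-Gamma(12/5, 37/2)
obs 3: x=-3/2 → posterior Inverse-Gamma(29/10, 197/8)
obs 4: x=-5/4 → posterior Inverse-Gamma(17/5, 957/32)
obs 5: x=-1/2 → posterior Inverse-Gamma(39/10, 1057/32)
obs 6: x=-4 → posterior Inverse-Gamma(22/5, 1633/32)
obs 7: x=5/2 → posterior Inverse-Gamma(49/10, 1637/32)

8185/944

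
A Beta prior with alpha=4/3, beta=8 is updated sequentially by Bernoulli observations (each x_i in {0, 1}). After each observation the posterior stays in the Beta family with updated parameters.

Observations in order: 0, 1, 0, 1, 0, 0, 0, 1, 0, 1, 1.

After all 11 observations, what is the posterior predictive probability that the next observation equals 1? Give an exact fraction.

obs 1: x=0 → posterior Beta(4/3, 9)
obs 2: x=1 → posterior Beta(7/3, 9)
obs 3: x=0 → posterior Beta(7/3, 10)
obs 4: x=1 → posterior Beta(10/3, 10)
obs 5: x=0 → posterior Beta(10/3, 11)
obs 6: x=0 → posterior Beta(10/3, 12)
obs 7: x=0 → posterior Beta(10/3, 13)
obs 8: x=1 → posterior Beta(13/3, 13)
obs 9: x=0 → posterior Beta(13/3, 14)
obs 10: x=1 → posterior Beta(16/3, 14)
obs 11: x=1 → posterior Beta(19/3, 14)

19/61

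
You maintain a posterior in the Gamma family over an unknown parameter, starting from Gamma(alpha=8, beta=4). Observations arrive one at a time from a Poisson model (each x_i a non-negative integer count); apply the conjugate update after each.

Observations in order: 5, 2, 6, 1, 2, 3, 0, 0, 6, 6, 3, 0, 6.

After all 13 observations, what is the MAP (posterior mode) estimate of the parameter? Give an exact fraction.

obs 1: x=5 → posterior Gamma(13, 5)
obs 2: x=2 → posterior Gamma(15, 6)
obs 3: x=6 → posterior Gamma(21, 7)
obs 4: x=1 → posterior Gamma(22, 8)
obs 5: x=2 → posterior Gamma(24, 9)
obs 6: x=3 → posterior Gamma(27, 10)
obs 7: x=0 → posterior Gamma(27, 11)
obs 8: x=0 → posterior Gamma(27, 12)
obs 9: x=6 → posterior Gamma(33, 13)
obs 10: x=6 → posterior Gamma(39, 14)
obs 11: x=3 → posterior Gamma(42, 15)
obs 12: x=0 → posterior Gamma(42, 16)
obs 13: x=6 → posterior Gamma(48, 17)

47/17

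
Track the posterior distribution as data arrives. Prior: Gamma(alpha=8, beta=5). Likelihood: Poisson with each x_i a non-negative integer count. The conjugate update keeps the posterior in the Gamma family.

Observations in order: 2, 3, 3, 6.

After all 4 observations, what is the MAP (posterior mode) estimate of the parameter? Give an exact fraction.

7/3

obs 1: x=2 → posterior Gamma(10, 6)
obs 2: x=3 → posterior Gamma(13, 7)
obs 3: x=3 → posterior Gamma(16, 8)
obs 4: x=6 → posterior Gamma(22, 9)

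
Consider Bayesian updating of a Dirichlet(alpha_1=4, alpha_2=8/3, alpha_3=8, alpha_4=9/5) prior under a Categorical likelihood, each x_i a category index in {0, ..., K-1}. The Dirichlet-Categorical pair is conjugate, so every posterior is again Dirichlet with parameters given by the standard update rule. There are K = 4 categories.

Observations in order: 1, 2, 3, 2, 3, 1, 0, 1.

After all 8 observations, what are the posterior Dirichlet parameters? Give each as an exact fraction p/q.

alpha_1=5, alpha_2=17/3, alpha_3=10, alpha_4=19/5

obs 1: x=1 → posterior Dirichlet(4, 11/3, 8, 9/5)
obs 2: x=2 → posterior Dirichlet(4, 11/3, 9, 9/5)
obs 3: x=3 → posterior Dirichlet(4, 11/3, 9, 14/5)
obs 4: x=2 → posterior Dirichlet(4, 11/3, 10, 14/5)
obs 5: x=3 → posterior Dirichlet(4, 11/3, 10, 19/5)
obs 6: x=1 → posterior Dirichlet(4, 14/3, 10, 19/5)
obs 7: x=0 → posterior Dirichlet(5, 14/3, 10, 19/5)
obs 8: x=1 → posterior Dirichlet(5, 17/3, 10, 19/5)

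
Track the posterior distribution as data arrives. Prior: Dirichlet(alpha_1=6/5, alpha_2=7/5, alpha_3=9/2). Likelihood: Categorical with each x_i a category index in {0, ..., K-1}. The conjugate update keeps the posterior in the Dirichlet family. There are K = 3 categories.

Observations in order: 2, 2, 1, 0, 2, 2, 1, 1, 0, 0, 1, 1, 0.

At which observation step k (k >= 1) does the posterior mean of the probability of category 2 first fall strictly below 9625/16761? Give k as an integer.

k = 8

obs 1: x=2 → posterior Dirichlet(6/5, 7/5, 11/2)
obs 2: x=2 → posterior Dirichlet(6/5, 7/5, 13/2)
obs 3: x=1 → posterior Dirichlet(6/5, 12/5, 13/2)
obs 4: x=0 → posterior Dirichlet(11/5, 12/5, 13/2)
obs 5: x=2 → posterior Dirichlet(11/5, 12/5, 15/2)
obs 6: x=2 → posterior Dirichlet(11/5, 12/5, 17/2)
obs 7: x=1 → posterior Dirichlet(11/5, 17/5, 17/2)
obs 8: x=1 → posterior Dirichlet(11/5, 22/5, 17/2)
obs 9: x=0 → posterior Dirichlet(16/5, 22/5, 17/2)
obs 10: x=0 → posterior Dirichlet(21/5, 22/5, 17/2)
obs 11: x=1 → posterior Dirichlet(21/5, 27/5, 17/2)
obs 12: x=1 → posterior Dirichlet(21/5, 32/5, 17/2)
obs 13: x=0 → posterior Dirichlet(26/5, 32/5, 17/2)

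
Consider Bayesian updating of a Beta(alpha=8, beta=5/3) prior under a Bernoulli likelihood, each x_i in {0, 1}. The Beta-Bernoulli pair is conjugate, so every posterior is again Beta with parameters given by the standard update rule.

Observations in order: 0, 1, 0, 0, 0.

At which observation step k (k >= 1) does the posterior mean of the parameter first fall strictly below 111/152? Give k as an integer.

k = 3

obs 1: x=0 → posterior Beta(8, 8/3)
obs 2: x=1 → posterior Beta(9, 8/3)
obs 3: x=0 → posterior Beta(9, 11/3)
obs 4: x=0 → posterior Beta(9, 14/3)
obs 5: x=0 → posterior Beta(9, 17/3)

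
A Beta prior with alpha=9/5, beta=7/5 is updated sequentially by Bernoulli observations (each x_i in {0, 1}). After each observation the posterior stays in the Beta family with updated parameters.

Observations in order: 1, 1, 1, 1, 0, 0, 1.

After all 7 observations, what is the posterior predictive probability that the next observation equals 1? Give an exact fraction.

obs 1: x=1 → posterior Beta(14/5, 7/5)
obs 2: x=1 → posterior Beta(19/5, 7/5)
obs 3: x=1 → posterior Beta(24/5, 7/5)
obs 4: x=1 → posterior Beta(29/5, 7/5)
obs 5: x=0 → posterior Beta(29/5, 12/5)
obs 6: x=0 → posterior Beta(29/5, 17/5)
obs 7: x=1 → posterior Beta(34/5, 17/5)

2/3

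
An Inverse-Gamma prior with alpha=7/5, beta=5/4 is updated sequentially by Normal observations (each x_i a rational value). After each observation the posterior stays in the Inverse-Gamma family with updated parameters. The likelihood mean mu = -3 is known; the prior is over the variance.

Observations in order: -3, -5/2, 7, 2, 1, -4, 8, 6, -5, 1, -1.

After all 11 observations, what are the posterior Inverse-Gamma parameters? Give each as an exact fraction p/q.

obs 1: x=-3 → posterior Inverse-Gamma(19/10, 5/4)
obs 2: x=-5/2 → posterior Inverse-Gamma(12/5, 11/8)
obs 3: x=7 → posterior Inverse-Gamma(29/10, 411/8)
obs 4: x=2 → posterior Inverse-Gamma(17/5, 511/8)
obs 5: x=1 → posterior Inverse-Gamma(39/10, 575/8)
obs 6: x=-4 → posterior Inverse-Gamma(22/5, 579/8)
obs 7: x=8 → posterior Inverse-Gamma(49/10, 1063/8)
obs 8: x=6 → posterior Inverse-Gamma(27/5, 1387/8)
obs 9: x=-5 → posterior Inverse-Gamma(59/10, 1403/8)
obs 10: x=1 → posterior Inverse-Gamma(32/5, 1467/8)
obs 11: x=-1 → posterior Inverse-Gamma(69/10, 1483/8)

alpha=69/10, beta=1483/8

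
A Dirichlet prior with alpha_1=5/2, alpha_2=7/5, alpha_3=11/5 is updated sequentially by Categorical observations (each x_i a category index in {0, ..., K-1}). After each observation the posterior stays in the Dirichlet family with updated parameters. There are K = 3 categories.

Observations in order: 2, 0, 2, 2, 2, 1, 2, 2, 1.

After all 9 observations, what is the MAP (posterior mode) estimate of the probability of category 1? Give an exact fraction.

24/121

obs 1: x=2 → posterior Dirichlet(5/2, 7/5, 16/5)
obs 2: x=0 → posterior Dirichlet(7/2, 7/5, 16/5)
obs 3: x=2 → posterior Dirichlet(7/2, 7/5, 21/5)
obs 4: x=2 → posterior Dirichlet(7/2, 7/5, 26/5)
obs 5: x=2 → posterior Dirichlet(7/2, 7/5, 31/5)
obs 6: x=1 → posterior Dirichlet(7/2, 12/5, 31/5)
obs 7: x=2 → posterior Dirichlet(7/2, 12/5, 36/5)
obs 8: x=2 → posterior Dirichlet(7/2, 12/5, 41/5)
obs 9: x=1 → posterior Dirichlet(7/2, 17/5, 41/5)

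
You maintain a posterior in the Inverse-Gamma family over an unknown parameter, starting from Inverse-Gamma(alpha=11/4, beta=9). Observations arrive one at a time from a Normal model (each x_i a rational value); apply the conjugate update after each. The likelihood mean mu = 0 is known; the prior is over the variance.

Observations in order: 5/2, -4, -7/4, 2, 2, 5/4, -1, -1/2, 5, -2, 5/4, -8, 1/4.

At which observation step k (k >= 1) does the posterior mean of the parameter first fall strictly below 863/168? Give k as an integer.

k = 7

obs 1: x=5/2 → posterior Inverse-Gamma(13/4, 97/8)
obs 2: x=-4 → posterior Inverse-Gamma(15/4, 161/8)
obs 3: x=-7/4 → posterior Inverse-Gamma(17/4, 693/32)
obs 4: x=2 → posterior Inverse-Gamma(19/4, 757/32)
obs 5: x=2 → posterior Inverse-Gamma(21/4, 821/32)
obs 6: x=5/4 → posterior Inverse-Gamma(23/4, 423/16)
obs 7: x=-1 → posterior Inverse-Gamma(25/4, 431/16)
obs 8: x=-1/2 → posterior Inverse-Gamma(27/4, 433/16)
obs 9: x=5 → posterior Inverse-Gamma(29/4, 633/16)
obs 10: x=-2 → posterior Inverse-Gamma(31/4, 665/16)
obs 11: x=5/4 → posterior Inverse-Gamma(33/4, 1355/32)
obs 12: x=-8 → posterior Inverse-Gamma(35/4, 2379/32)
obs 13: x=1/4 → posterior Inverse-Gamma(37/4, 595/8)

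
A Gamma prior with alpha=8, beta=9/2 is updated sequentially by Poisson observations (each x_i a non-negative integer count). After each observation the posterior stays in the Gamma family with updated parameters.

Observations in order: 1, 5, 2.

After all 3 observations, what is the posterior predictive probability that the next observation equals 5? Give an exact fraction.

191692429453125000000000/4064231406647572522401601

obs 1: x=1 → posterior Gamma(9, 11/2)
obs 2: x=5 → posterior Gamma(14, 13/2)
obs 3: x=2 → posterior Gamma(16, 15/2)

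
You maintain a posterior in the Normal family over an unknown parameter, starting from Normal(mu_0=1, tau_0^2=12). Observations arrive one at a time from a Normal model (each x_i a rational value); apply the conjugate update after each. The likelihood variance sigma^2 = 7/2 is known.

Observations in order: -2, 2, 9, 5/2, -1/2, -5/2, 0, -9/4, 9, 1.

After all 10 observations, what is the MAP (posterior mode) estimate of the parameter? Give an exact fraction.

397/247

obs 1: x=-2 → posterior Normal(-41/31, 84/31)
obs 2: x=2 → posterior Normal(7/55, 84/55)
obs 3: x=9 → posterior Normal(223/79, 84/79)
obs 4: x=5/2 → posterior Normal(283/103, 84/103)
obs 5: x=-1/2 → posterior Normal(271/127, 84/127)
obs 6: x=-5/2 → posterior Normal(211/151, 84/151)
obs 7: x=0 → posterior Normal(211/175, 12/25)
obs 8: x=-9/4 → posterior Normal(157/199, 84/199)
obs 9: x=9 → posterior Normal(373/223, 84/223)
obs 10: x=1 → posterior Normal(397/247, 84/247)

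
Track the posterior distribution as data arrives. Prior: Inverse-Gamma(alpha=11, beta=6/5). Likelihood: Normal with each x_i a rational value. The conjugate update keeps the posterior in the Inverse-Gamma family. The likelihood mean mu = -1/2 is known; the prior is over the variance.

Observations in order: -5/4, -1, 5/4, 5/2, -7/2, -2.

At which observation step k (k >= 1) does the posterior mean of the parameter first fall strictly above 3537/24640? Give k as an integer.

k = 2

obs 1: x=-5/4 → posterior Inverse-Gamma(23/2, 237/160)
obs 2: x=-1 → posterior Inverse-Gamma(12, 257/160)
obs 3: x=5/4 → posterior Inverse-Gamma(25/2, 251/80)
obs 4: x=5/2 → posterior Inverse-Gamma(13, 611/80)
obs 5: x=-7/2 → posterior Inverse-Gamma(27/2, 971/80)
obs 6: x=-2 → posterior Inverse-Gamma(14, 1061/80)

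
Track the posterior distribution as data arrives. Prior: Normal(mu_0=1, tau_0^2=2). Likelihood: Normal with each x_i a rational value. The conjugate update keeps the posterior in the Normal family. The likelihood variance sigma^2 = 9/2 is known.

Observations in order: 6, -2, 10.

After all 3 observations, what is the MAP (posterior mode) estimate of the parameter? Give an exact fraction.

65/21

obs 1: x=6 → posterior Normal(33/13, 18/13)
obs 2: x=-2 → posterior Normal(25/17, 18/17)
obs 3: x=10 → posterior Normal(65/21, 6/7)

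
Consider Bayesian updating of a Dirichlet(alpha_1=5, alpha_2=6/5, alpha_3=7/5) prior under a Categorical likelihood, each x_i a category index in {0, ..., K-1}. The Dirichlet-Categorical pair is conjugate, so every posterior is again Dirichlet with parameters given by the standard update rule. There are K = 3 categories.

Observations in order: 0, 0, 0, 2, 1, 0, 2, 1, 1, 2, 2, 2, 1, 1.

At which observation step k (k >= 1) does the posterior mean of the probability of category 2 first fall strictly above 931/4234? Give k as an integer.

k = 7

obs 1: x=0 → posterior Dirichlet(6, 6/5, 7/5)
obs 2: x=0 → posterior Dirichlet(7, 6/5, 7/5)
obs 3: x=0 → posterior Dirichlet(8, 6/5, 7/5)
obs 4: x=2 → posterior Dirichlet(8, 6/5, 12/5)
obs 5: x=1 → posterior Dirichlet(8, 11/5, 12/5)
obs 6: x=0 → posterior Dirichlet(9, 11/5, 12/5)
obs 7: x=2 → posterior Dirichlet(9, 11/5, 17/5)
obs 8: x=1 → posterior Dirichlet(9, 16/5, 17/5)
obs 9: x=1 → posterior Dirichlet(9, 21/5, 17/5)
obs 10: x=2 → posterior Dirichlet(9, 21/5, 22/5)
obs 11: x=2 → posterior Dirichlet(9, 21/5, 27/5)
obs 12: x=2 → posterior Dirichlet(9, 21/5, 32/5)
obs 13: x=1 → posterior Dirichlet(9, 26/5, 32/5)
obs 14: x=1 → posterior Dirichlet(9, 31/5, 32/5)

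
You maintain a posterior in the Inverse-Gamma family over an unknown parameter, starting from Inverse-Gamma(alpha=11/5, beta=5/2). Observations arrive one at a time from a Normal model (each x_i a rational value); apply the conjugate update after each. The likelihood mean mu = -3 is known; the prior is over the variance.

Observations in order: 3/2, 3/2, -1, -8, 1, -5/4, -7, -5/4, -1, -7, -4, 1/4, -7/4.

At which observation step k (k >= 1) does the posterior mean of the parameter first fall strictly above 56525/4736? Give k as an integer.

k = 5

obs 1: x=3/2 → posterior Inverse-Gamma(27/10, 101/8)
obs 2: x=3/2 → posterior Inverse-Gamma(16/5, 91/4)
obs 3: x=-1 → posterior Inverse-Gamma(37/10, 99/4)
obs 4: x=-8 → posterior Inverse-Gamma(21/5, 149/4)
obs 5: x=1 → posterior Inverse-Gamma(47/10, 181/4)
obs 6: x=-5/4 → posterior Inverse-Gamma(26/5, 1497/32)
obs 7: x=-7 → posterior Inverse-Gamma(57/10, 1753/32)
obs 8: x=-5/4 → posterior Inverse-Gamma(31/5, 901/16)
obs 9: x=-1 → posterior Inverse-Gamma(67/10, 933/16)
obs 10: x=-7 → posterior Inverse-Gamma(36/5, 1061/16)
obs 11: x=-4 → posterior Inverse-Gamma(77/10, 1069/16)
obs 12: x=1/4 → posterior Inverse-Gamma(41/5, 2307/32)
obs 13: x=-7/4 → posterior Inverse-Gamma(87/10, 583/8)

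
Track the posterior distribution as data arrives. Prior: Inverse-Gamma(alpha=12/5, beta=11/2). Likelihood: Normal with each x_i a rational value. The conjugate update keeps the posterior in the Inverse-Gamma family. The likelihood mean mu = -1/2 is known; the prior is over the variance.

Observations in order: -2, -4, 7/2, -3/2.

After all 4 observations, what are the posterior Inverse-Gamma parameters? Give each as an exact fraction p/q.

obs 1: x=-2 → posterior Inverse-Gamma(29/10, 53/8)
obs 2: x=-4 → posterior Inverse-Gamma(17/5, 51/4)
obs 3: x=7/2 → posterior Inverse-Gamma(39/10, 83/4)
obs 4: x=-3/2 → posterior Inverse-Gamma(22/5, 85/4)

alpha=22/5, beta=85/4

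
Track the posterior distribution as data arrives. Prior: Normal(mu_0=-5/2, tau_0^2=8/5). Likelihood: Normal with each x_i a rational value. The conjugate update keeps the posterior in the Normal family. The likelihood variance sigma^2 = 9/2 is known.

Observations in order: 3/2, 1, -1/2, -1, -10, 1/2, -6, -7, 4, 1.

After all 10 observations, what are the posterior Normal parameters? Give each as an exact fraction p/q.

mu_0=-753/410, tau_0^2=72/205

obs 1: x=3/2 → posterior Normal(-177/122, 72/61)
obs 2: x=1 → posterior Normal(-145/154, 72/77)
obs 3: x=-1/2 → posterior Normal(-161/186, 24/31)
obs 4: x=-1 → posterior Normal(-193/218, 72/109)
obs 5: x=-10 → posterior Normal(-513/250, 72/125)
obs 6: x=1/2 → posterior Normal(-497/282, 24/47)
obs 7: x=-6 → posterior Normal(-689/314, 72/157)
obs 8: x=-7 → posterior Normal(-913/346, 72/173)
obs 9: x=4 → posterior Normal(-785/378, 8/21)
obs 10: x=1 → posterior Normal(-753/410, 72/205)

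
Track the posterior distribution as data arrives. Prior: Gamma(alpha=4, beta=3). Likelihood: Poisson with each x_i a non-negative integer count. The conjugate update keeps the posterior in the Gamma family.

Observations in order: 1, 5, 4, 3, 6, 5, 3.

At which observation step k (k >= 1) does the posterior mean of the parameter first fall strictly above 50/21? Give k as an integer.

k = 4

obs 1: x=1 → posterior Gamma(5, 4)
obs 2: x=5 → posterior Gamma(10, 5)
obs 3: x=4 → posterior Gamma(14, 6)
obs 4: x=3 → posterior Gamma(17, 7)
obs 5: x=6 → posterior Gamma(23, 8)
obs 6: x=5 → posterior Gamma(28, 9)
obs 7: x=3 → posterior Gamma(31, 10)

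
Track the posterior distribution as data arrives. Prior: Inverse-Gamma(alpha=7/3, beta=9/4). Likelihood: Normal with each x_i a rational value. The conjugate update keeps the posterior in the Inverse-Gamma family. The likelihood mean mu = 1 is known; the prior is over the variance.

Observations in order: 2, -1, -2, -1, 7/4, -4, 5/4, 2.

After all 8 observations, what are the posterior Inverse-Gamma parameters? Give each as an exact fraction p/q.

alpha=19/3, beta=393/16

obs 1: x=2 → posterior Inverse-Gamma(17/6, 11/4)
obs 2: x=-1 → posterior Inverse-Gamma(10/3, 19/4)
obs 3: x=-2 → posterior Inverse-Gamma(23/6, 37/4)
obs 4: x=-1 → posterior Inverse-Gamma(13/3, 45/4)
obs 5: x=7/4 → posterior Inverse-Gamma(29/6, 369/32)
obs 6: x=-4 → posterior Inverse-Gamma(16/3, 769/32)
obs 7: x=5/4 → posterior Inverse-Gamma(35/6, 385/16)
obs 8: x=2 → posterior Inverse-Gamma(19/3, 393/16)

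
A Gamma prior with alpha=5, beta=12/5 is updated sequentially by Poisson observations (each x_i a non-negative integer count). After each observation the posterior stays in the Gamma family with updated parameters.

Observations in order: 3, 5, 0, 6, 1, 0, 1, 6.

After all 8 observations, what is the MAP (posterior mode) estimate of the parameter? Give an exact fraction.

obs 1: x=3 → posterior Gamma(8, 17/5)
obs 2: x=5 → posterior Gamma(13, 22/5)
obs 3: x=0 → posterior Gamma(13, 27/5)
obs 4: x=6 → posterior Gamma(19, 32/5)
obs 5: x=1 → posterior Gamma(20, 37/5)
obs 6: x=0 → posterior Gamma(20, 42/5)
obs 7: x=1 → posterior Gamma(21, 47/5)
obs 8: x=6 → posterior Gamma(27, 52/5)

5/2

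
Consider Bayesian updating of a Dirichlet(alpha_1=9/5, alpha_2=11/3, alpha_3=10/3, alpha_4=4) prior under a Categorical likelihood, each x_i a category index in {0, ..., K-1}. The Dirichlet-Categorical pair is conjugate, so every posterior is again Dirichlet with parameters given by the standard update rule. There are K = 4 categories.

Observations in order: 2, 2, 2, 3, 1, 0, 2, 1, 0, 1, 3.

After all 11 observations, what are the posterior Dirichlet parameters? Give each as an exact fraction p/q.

alpha_1=19/5, alpha_2=20/3, alpha_3=22/3, alpha_4=6

obs 1: x=2 → posterior Dirichlet(9/5, 11/3, 13/3, 4)
obs 2: x=2 → posterior Dirichlet(9/5, 11/3, 16/3, 4)
obs 3: x=2 → posterior Dirichlet(9/5, 11/3, 19/3, 4)
obs 4: x=3 → posterior Dirichlet(9/5, 11/3, 19/3, 5)
obs 5: x=1 → posterior Dirichlet(9/5, 14/3, 19/3, 5)
obs 6: x=0 → posterior Dirichlet(14/5, 14/3, 19/3, 5)
obs 7: x=2 → posterior Dirichlet(14/5, 14/3, 22/3, 5)
obs 8: x=1 → posterior Dirichlet(14/5, 17/3, 22/3, 5)
obs 9: x=0 → posterior Dirichlet(19/5, 17/3, 22/3, 5)
obs 10: x=1 → posterior Dirichlet(19/5, 20/3, 22/3, 5)
obs 11: x=3 → posterior Dirichlet(19/5, 20/3, 22/3, 6)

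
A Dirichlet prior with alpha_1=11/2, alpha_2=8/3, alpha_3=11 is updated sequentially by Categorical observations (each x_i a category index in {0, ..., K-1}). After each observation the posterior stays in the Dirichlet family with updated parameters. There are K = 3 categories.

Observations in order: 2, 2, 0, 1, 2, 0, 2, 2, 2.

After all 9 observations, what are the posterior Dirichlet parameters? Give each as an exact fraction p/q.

obs 1: x=2 → posterior Dirichlet(11/2, 8/3, 12)
obs 2: x=2 → posterior Dirichlet(11/2, 8/3, 13)
obs 3: x=0 → posterior Dirichlet(13/2, 8/3, 13)
obs 4: x=1 → posterior Dirichlet(13/2, 11/3, 13)
obs 5: x=2 → posterior Dirichlet(13/2, 11/3, 14)
obs 6: x=0 → posterior Dirichlet(15/2, 11/3, 14)
obs 7: x=2 → posterior Dirichlet(15/2, 11/3, 15)
obs 8: x=2 → posterior Dirichlet(15/2, 11/3, 16)
obs 9: x=2 → posterior Dirichlet(15/2, 11/3, 17)

alpha_1=15/2, alpha_2=11/3, alpha_3=17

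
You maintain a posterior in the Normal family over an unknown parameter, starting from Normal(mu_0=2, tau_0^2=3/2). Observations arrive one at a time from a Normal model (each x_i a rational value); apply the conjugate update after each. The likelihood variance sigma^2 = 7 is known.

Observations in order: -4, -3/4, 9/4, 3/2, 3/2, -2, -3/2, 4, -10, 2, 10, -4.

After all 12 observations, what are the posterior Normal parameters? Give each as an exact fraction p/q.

obs 1: x=-4 → posterior Normal(16/17, 21/17)
obs 2: x=-3/4 → posterior Normal(11/16, 21/20)
obs 3: x=9/4 → posterior Normal(41/46, 21/23)
obs 4: x=3/2 → posterior Normal(25/26, 21/26)
obs 5: x=3/2 → posterior Normal(59/58, 21/29)
obs 6: x=-2 → posterior Normal(47/64, 21/32)
obs 7: x=-3/2 → posterior Normal(19/35, 3/5)
obs 8: x=4 → posterior Normal(31/38, 21/38)
obs 9: x=-10 → posterior Normal(1/41, 21/41)
obs 10: x=2 → posterior Normal(7/44, 21/44)
obs 11: x=10 → posterior Normal(37/47, 21/47)
obs 12: x=-4 → posterior Normal(1/2, 21/50)

mu_0=1/2, tau_0^2=21/50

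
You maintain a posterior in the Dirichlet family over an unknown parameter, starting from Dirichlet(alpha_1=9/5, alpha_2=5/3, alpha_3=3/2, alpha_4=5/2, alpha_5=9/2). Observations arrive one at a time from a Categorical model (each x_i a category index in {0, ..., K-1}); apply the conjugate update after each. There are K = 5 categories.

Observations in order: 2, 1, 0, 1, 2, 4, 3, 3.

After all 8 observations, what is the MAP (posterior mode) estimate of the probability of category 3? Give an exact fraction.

105/449

obs 1: x=2 → posterior Dirichlet(9/5, 5/3, 5/2, 5/2, 9/2)
obs 2: x=1 → posterior Dirichlet(9/5, 8/3, 5/2, 5/2, 9/2)
obs 3: x=0 → posterior Dirichlet(14/5, 8/3, 5/2, 5/2, 9/2)
obs 4: x=1 → posterior Dirichlet(14/5, 11/3, 5/2, 5/2, 9/2)
obs 5: x=2 → posterior Dirichlet(14/5, 11/3, 7/2, 5/2, 9/2)
obs 6: x=4 → posterior Dirichlet(14/5, 11/3, 7/2, 5/2, 11/2)
obs 7: x=3 → posterior Dirichlet(14/5, 11/3, 7/2, 7/2, 11/2)
obs 8: x=3 → posterior Dirichlet(14/5, 11/3, 7/2, 9/2, 11/2)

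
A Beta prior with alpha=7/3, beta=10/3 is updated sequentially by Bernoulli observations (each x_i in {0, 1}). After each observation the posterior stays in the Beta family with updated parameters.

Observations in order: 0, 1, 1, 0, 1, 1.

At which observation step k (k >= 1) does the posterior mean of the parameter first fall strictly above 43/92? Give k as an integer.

k = 3

obs 1: x=0 → posterior Beta(7/3, 13/3)
obs 2: x=1 → posterior Beta(10/3, 13/3)
obs 3: x=1 → posterior Beta(13/3, 13/3)
obs 4: x=0 → posterior Beta(13/3, 16/3)
obs 5: x=1 → posterior Beta(16/3, 16/3)
obs 6: x=1 → posterior Beta(19/3, 16/3)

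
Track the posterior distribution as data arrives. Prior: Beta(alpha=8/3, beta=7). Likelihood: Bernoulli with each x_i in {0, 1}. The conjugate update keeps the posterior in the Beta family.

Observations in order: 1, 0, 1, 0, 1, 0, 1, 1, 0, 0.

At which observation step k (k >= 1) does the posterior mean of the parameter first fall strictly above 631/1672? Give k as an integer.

obs 1: x=1 → posterior Beta(11/3, 7)
obs 2: x=0 → posterior Beta(11/3, 8)
obs 3: x=1 → posterior Beta(14/3, 8)
obs 4: x=0 → posterior Beta(14/3, 9)
obs 5: x=1 → posterior Beta(17/3, 9)
obs 6: x=0 → posterior Beta(17/3, 10)
obs 7: x=1 → posterior Beta(20/3, 10)
obs 8: x=1 → posterior Beta(23/3, 10)
obs 9: x=0 → posterior Beta(23/3, 11)
obs 10: x=0 → posterior Beta(23/3, 12)

k = 5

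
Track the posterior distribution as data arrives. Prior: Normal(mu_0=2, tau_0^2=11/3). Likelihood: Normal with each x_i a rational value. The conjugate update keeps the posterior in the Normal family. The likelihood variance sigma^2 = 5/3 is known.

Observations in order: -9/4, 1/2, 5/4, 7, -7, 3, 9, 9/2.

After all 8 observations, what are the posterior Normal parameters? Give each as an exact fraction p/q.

mu_0=2, tau_0^2=55/279

obs 1: x=-9/4 → posterior Normal(-59/64, 55/48)
obs 2: x=1/2 → posterior Normal(-37/108, 55/81)
obs 3: x=5/4 → posterior Normal(9/76, 55/114)
obs 4: x=7 → posterior Normal(163/98, 55/147)
obs 5: x=-7 → posterior Normal(3/40, 11/36)
obs 6: x=3 → posterior Normal(75/142, 55/213)
obs 7: x=9 → posterior Normal(273/164, 55/246)
obs 8: x=9/2 → posterior Normal(2, 55/279)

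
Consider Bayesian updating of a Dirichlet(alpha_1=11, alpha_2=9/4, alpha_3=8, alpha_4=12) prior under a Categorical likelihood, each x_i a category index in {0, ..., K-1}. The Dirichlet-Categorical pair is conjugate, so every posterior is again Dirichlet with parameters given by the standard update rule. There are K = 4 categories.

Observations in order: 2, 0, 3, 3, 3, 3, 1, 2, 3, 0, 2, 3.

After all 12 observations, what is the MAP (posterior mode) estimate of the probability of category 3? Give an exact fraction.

68/165

obs 1: x=2 → posterior Dirichlet(11, 9/4, 9, 12)
obs 2: x=0 → posterior Dirichlet(12, 9/4, 9, 12)
obs 3: x=3 → posterior Dirichlet(12, 9/4, 9, 13)
obs 4: x=3 → posterior Dirichlet(12, 9/4, 9, 14)
obs 5: x=3 → posterior Dirichlet(12, 9/4, 9, 15)
obs 6: x=3 → posterior Dirichlet(12, 9/4, 9, 16)
obs 7: x=1 → posterior Dirichlet(12, 13/4, 9, 16)
obs 8: x=2 → posterior Dirichlet(12, 13/4, 10, 16)
obs 9: x=3 → posterior Dirichlet(12, 13/4, 10, 17)
obs 10: x=0 → posterior Dirichlet(13, 13/4, 10, 17)
obs 11: x=2 → posterior Dirichlet(13, 13/4, 11, 17)
obs 12: x=3 → posterior Dirichlet(13, 13/4, 11, 18)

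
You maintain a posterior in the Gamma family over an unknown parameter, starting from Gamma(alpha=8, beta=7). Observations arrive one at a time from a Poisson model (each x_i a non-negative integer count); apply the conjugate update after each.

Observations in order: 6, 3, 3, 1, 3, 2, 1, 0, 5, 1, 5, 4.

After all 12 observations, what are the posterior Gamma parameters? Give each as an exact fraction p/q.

alpha=42, beta=19

obs 1: x=6 → posterior Gamma(14, 8)
obs 2: x=3 → posterior Gamma(17, 9)
obs 3: x=3 → posterior Gamma(20, 10)
obs 4: x=1 → posterior Gamma(21, 11)
obs 5: x=3 → posterior Gamma(24, 12)
obs 6: x=2 → posterior Gamma(26, 13)
obs 7: x=1 → posterior Gamma(27, 14)
obs 8: x=0 → posterior Gamma(27, 15)
obs 9: x=5 → posterior Gamma(32, 16)
obs 10: x=1 → posterior Gamma(33, 17)
obs 11: x=5 → posterior Gamma(38, 18)
obs 12: x=4 → posterior Gamma(42, 19)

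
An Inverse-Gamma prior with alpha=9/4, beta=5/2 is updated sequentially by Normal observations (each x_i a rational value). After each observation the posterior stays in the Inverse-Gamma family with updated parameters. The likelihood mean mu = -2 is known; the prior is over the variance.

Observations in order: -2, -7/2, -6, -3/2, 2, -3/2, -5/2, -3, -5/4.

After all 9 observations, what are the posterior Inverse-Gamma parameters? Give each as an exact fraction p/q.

alpha=27/4, beta=665/32

obs 1: x=-2 → posterior Inverse-Gamma(11/4, 5/2)
obs 2: x=-7/2 → posterior Inverse-Gamma(13/4, 29/8)
obs 3: x=-6 → posterior Inverse-Gamma(15/4, 93/8)
obs 4: x=-3/2 → posterior Inverse-Gamma(17/4, 47/4)
obs 5: x=2 → posterior Inverse-Gamma(19/4, 79/4)
obs 6: x=-3/2 → posterior Inverse-Gamma(21/4, 159/8)
obs 7: x=-5/2 → posterior Inverse-Gamma(23/4, 20)
obs 8: x=-3 → posterior Inverse-Gamma(25/4, 41/2)
obs 9: x=-5/4 → posterior Inverse-Gamma(27/4, 665/32)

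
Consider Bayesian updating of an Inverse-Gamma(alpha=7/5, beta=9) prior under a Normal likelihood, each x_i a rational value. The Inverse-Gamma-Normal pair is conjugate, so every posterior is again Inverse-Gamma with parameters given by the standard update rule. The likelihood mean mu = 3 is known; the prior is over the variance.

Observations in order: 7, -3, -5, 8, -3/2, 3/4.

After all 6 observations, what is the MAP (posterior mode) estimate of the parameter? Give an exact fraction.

obs 1: x=7 → posterior Inverse-Gamma(19/10, 17)
obs 2: x=-3 → posterior Inverse-Gamma(12/5, 35)
obs 3: x=-5 → posterior Inverse-Gamma(29/10, 67)
obs 4: x=8 → posterior Inverse-Gamma(17/5, 159/2)
obs 5: x=-3/2 → posterior Inverse-Gamma(39/10, 717/8)
obs 6: x=3/4 → posterior Inverse-Gamma(22/5, 2949/32)

4915/288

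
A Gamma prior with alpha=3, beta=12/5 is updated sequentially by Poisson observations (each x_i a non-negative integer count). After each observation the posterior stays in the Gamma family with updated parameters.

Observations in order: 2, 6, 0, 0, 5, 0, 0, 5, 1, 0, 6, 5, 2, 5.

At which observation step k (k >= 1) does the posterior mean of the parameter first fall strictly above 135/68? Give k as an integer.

k = 2

obs 1: x=2 → posterior Gamma(5, 17/5)
obs 2: x=6 → posterior Gamma(11, 22/5)
obs 3: x=0 → posterior Gamma(11, 27/5)
obs 4: x=0 → posterior Gamma(11, 32/5)
obs 5: x=5 → posterior Gamma(16, 37/5)
obs 6: x=0 → posterior Gamma(16, 42/5)
obs 7: x=0 → posterior Gamma(16, 47/5)
obs 8: x=5 → posterior Gamma(21, 52/5)
obs 9: x=1 → posterior Gamma(22, 57/5)
obs 10: x=0 → posterior Gamma(22, 62/5)
obs 11: x=6 → posterior Gamma(28, 67/5)
obs 12: x=5 → posterior Gamma(33, 72/5)
obs 13: x=2 → posterior Gamma(35, 77/5)
obs 14: x=5 → posterior Gamma(40, 82/5)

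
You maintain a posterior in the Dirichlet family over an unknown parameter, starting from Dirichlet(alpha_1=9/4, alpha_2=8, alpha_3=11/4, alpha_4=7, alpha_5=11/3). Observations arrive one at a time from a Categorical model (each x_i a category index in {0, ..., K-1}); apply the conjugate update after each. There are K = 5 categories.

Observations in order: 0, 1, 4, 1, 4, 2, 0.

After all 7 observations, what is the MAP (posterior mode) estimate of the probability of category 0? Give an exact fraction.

obs 1: x=0 → posterior Dirichlet(13/4, 8, 11/4, 7, 11/3)
obs 2: x=1 → posterior Dirichlet(13/4, 9, 11/4, 7, 11/3)
obs 3: x=4 → posterior Dirichlet(13/4, 9, 11/4, 7, 14/3)
obs 4: x=1 → posterior Dirichlet(13/4, 10, 11/4, 7, 14/3)
obs 5: x=4 → posterior Dirichlet(13/4, 10, 11/4, 7, 17/3)
obs 6: x=2 → posterior Dirichlet(13/4, 10, 15/4, 7, 17/3)
obs 7: x=0 → posterior Dirichlet(17/4, 10, 15/4, 7, 17/3)

39/308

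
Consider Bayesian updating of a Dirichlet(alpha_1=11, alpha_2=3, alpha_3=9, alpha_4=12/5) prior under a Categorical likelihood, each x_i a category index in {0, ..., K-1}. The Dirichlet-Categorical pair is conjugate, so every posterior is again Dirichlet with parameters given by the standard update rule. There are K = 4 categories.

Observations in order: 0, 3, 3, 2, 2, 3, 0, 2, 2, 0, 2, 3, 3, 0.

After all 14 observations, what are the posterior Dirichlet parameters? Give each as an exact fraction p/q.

obs 1: x=0 → posterior Dirichlet(12, 3, 9, 12/5)
obs 2: x=3 → posterior Dirichlet(12, 3, 9, 17/5)
obs 3: x=3 → posterior Dirichlet(12, 3, 9, 22/5)
obs 4: x=2 → posterior Dirichlet(12, 3, 10, 22/5)
obs 5: x=2 → posterior Dirichlet(12, 3, 11, 22/5)
obs 6: x=3 → posterior Dirichlet(12, 3, 11, 27/5)
obs 7: x=0 → posterior Dirichlet(13, 3, 11, 27/5)
obs 8: x=2 → posterior Dirichlet(13, 3, 12, 27/5)
obs 9: x=2 → posterior Dirichlet(13, 3, 13, 27/5)
obs 10: x=0 → posterior Dirichlet(14, 3, 13, 27/5)
obs 11: x=2 → posterior Dirichlet(14, 3, 14, 27/5)
obs 12: x=3 → posterior Dirichlet(14, 3, 14, 32/5)
obs 13: x=3 → posterior Dirichlet(14, 3, 14, 37/5)
obs 14: x=0 → posterior Dirichlet(15, 3, 14, 37/5)

alpha_1=15, alpha_2=3, alpha_3=14, alpha_4=37/5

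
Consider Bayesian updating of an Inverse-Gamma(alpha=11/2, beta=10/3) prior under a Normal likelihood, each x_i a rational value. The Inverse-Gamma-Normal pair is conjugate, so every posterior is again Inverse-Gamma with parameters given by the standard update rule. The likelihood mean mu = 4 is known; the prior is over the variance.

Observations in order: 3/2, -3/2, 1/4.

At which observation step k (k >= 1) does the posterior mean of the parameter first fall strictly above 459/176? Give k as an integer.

k = 2

obs 1: x=3/2 → posterior Inverse-Gamma(6, 155/24)
obs 2: x=-3/2 → posterior Inverse-Gamma(13/2, 259/12)
obs 3: x=1/4 → posterior Inverse-Gamma(7, 2747/96)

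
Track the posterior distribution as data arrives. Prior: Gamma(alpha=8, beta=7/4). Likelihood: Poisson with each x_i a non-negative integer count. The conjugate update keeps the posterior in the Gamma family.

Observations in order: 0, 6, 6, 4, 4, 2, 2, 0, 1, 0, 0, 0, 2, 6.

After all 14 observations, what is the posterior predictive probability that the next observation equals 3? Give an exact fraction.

obs 1: x=0 → posterior Gamma(8, 11/4)
obs 2: x=6 → posterior Gamma(14, 15/4)
obs 3: x=6 → posterior Gamma(20, 19/4)
obs 4: x=4 → posterior Gamma(24, 23/4)
obs 5: x=4 → posterior Gamma(28, 27/4)
obs 6: x=2 → posterior Gamma(30, 31/4)
obs 7: x=2 → posterior Gamma(32, 35/4)
obs 8: x=0 → posterior Gamma(32, 39/4)
obs 9: x=1 → posterior Gamma(33, 43/4)
obs 10: x=0 → posterior Gamma(33, 47/4)
obs 11: x=0 → posterior Gamma(33, 51/4)
obs 12: x=0 → posterior Gamma(33, 55/4)
obs 13: x=2 → posterior Gamma(35, 59/4)
obs 14: x=6 → posterior Gamma(41, 63/4)

46826624621557024321224992009609896590660406031547510108662298336002854471058112/222480175701699090139272510552932572965903322627160280533457310251712459718974321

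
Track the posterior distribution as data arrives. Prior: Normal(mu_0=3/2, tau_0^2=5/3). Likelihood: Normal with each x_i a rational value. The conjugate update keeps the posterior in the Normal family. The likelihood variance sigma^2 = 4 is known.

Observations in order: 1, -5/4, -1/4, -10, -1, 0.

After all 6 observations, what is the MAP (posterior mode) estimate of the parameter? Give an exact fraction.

obs 1: x=1 → posterior Normal(23/17, 20/17)
obs 2: x=-5/4 → posterior Normal(67/88, 10/11)
obs 3: x=-1/4 → posterior Normal(31/54, 20/27)
obs 4: x=-10 → posterior Normal(-69/64, 5/8)
obs 5: x=-1 → posterior Normal(-79/74, 20/37)
obs 6: x=0 → posterior Normal(-79/84, 10/21)

-79/84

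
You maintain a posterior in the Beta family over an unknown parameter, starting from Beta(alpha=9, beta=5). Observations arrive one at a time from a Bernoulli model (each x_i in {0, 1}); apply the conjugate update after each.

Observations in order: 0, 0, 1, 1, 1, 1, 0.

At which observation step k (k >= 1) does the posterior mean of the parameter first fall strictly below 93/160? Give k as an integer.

k = 2

obs 1: x=0 → posterior Beta(9, 6)
obs 2: x=0 → posterior Beta(9, 7)
obs 3: x=1 → posterior Beta(10, 7)
obs 4: x=1 → posterior Beta(11, 7)
obs 5: x=1 → posterior Beta(12, 7)
obs 6: x=1 → posterior Beta(13, 7)
obs 7: x=0 → posterior Beta(13, 8)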